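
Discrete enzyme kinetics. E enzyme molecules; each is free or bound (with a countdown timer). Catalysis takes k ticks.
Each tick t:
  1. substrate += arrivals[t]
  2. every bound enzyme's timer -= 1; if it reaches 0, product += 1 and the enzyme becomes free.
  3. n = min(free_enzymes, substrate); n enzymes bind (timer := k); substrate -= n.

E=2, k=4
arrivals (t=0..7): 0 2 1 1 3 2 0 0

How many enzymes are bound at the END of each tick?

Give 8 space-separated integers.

t=0: arr=0 -> substrate=0 bound=0 product=0
t=1: arr=2 -> substrate=0 bound=2 product=0
t=2: arr=1 -> substrate=1 bound=2 product=0
t=3: arr=1 -> substrate=2 bound=2 product=0
t=4: arr=3 -> substrate=5 bound=2 product=0
t=5: arr=2 -> substrate=5 bound=2 product=2
t=6: arr=0 -> substrate=5 bound=2 product=2
t=7: arr=0 -> substrate=5 bound=2 product=2

Answer: 0 2 2 2 2 2 2 2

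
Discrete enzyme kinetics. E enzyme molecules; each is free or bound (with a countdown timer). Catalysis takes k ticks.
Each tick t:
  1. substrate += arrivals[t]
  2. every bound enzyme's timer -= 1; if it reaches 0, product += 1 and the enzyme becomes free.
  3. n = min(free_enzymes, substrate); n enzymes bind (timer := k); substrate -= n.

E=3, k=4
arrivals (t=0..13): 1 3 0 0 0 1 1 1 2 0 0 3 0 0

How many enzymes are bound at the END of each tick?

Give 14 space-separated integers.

Answer: 1 3 3 3 3 2 3 3 3 3 3 3 3 3

Derivation:
t=0: arr=1 -> substrate=0 bound=1 product=0
t=1: arr=3 -> substrate=1 bound=3 product=0
t=2: arr=0 -> substrate=1 bound=3 product=0
t=3: arr=0 -> substrate=1 bound=3 product=0
t=4: arr=0 -> substrate=0 bound=3 product=1
t=5: arr=1 -> substrate=0 bound=2 product=3
t=6: arr=1 -> substrate=0 bound=3 product=3
t=7: arr=1 -> substrate=1 bound=3 product=3
t=8: arr=2 -> substrate=2 bound=3 product=4
t=9: arr=0 -> substrate=1 bound=3 product=5
t=10: arr=0 -> substrate=0 bound=3 product=6
t=11: arr=3 -> substrate=3 bound=3 product=6
t=12: arr=0 -> substrate=2 bound=3 product=7
t=13: arr=0 -> substrate=1 bound=3 product=8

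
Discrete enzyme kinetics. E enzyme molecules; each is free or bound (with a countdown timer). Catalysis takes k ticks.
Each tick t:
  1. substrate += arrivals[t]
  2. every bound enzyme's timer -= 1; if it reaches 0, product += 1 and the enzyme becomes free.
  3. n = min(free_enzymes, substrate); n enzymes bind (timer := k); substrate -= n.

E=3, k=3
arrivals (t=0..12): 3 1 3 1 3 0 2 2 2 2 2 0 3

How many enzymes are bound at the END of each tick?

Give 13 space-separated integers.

t=0: arr=3 -> substrate=0 bound=3 product=0
t=1: arr=1 -> substrate=1 bound=3 product=0
t=2: arr=3 -> substrate=4 bound=3 product=0
t=3: arr=1 -> substrate=2 bound=3 product=3
t=4: arr=3 -> substrate=5 bound=3 product=3
t=5: arr=0 -> substrate=5 bound=3 product=3
t=6: arr=2 -> substrate=4 bound=3 product=6
t=7: arr=2 -> substrate=6 bound=3 product=6
t=8: arr=2 -> substrate=8 bound=3 product=6
t=9: arr=2 -> substrate=7 bound=3 product=9
t=10: arr=2 -> substrate=9 bound=3 product=9
t=11: arr=0 -> substrate=9 bound=3 product=9
t=12: arr=3 -> substrate=9 bound=3 product=12

Answer: 3 3 3 3 3 3 3 3 3 3 3 3 3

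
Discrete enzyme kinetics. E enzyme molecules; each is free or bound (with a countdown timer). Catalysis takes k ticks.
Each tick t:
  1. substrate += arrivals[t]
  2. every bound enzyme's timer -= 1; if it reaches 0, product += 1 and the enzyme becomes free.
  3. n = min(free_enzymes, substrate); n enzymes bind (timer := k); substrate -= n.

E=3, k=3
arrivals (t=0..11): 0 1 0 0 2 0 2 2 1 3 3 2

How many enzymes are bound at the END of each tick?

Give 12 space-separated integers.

t=0: arr=0 -> substrate=0 bound=0 product=0
t=1: arr=1 -> substrate=0 bound=1 product=0
t=2: arr=0 -> substrate=0 bound=1 product=0
t=3: arr=0 -> substrate=0 bound=1 product=0
t=4: arr=2 -> substrate=0 bound=2 product=1
t=5: arr=0 -> substrate=0 bound=2 product=1
t=6: arr=2 -> substrate=1 bound=3 product=1
t=7: arr=2 -> substrate=1 bound=3 product=3
t=8: arr=1 -> substrate=2 bound=3 product=3
t=9: arr=3 -> substrate=4 bound=3 product=4
t=10: arr=3 -> substrate=5 bound=3 product=6
t=11: arr=2 -> substrate=7 bound=3 product=6

Answer: 0 1 1 1 2 2 3 3 3 3 3 3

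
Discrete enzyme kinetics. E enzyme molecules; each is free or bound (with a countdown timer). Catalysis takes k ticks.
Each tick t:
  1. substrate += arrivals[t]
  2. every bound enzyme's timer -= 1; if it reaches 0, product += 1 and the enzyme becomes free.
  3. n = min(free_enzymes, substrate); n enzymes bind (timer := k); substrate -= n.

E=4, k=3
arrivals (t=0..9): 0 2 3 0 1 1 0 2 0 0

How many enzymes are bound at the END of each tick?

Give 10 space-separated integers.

t=0: arr=0 -> substrate=0 bound=0 product=0
t=1: arr=2 -> substrate=0 bound=2 product=0
t=2: arr=3 -> substrate=1 bound=4 product=0
t=3: arr=0 -> substrate=1 bound=4 product=0
t=4: arr=1 -> substrate=0 bound=4 product=2
t=5: arr=1 -> substrate=0 bound=3 product=4
t=6: arr=0 -> substrate=0 bound=3 product=4
t=7: arr=2 -> substrate=0 bound=3 product=6
t=8: arr=0 -> substrate=0 bound=2 product=7
t=9: arr=0 -> substrate=0 bound=2 product=7

Answer: 0 2 4 4 4 3 3 3 2 2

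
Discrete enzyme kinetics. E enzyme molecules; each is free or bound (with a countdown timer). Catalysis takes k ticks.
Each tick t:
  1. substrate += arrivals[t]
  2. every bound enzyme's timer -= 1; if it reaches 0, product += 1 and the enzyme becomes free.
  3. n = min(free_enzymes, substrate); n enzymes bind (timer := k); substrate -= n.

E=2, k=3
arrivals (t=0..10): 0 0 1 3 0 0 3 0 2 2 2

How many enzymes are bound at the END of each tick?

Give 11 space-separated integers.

t=0: arr=0 -> substrate=0 bound=0 product=0
t=1: arr=0 -> substrate=0 bound=0 product=0
t=2: arr=1 -> substrate=0 bound=1 product=0
t=3: arr=3 -> substrate=2 bound=2 product=0
t=4: arr=0 -> substrate=2 bound=2 product=0
t=5: arr=0 -> substrate=1 bound=2 product=1
t=6: arr=3 -> substrate=3 bound=2 product=2
t=7: arr=0 -> substrate=3 bound=2 product=2
t=8: arr=2 -> substrate=4 bound=2 product=3
t=9: arr=2 -> substrate=5 bound=2 product=4
t=10: arr=2 -> substrate=7 bound=2 product=4

Answer: 0 0 1 2 2 2 2 2 2 2 2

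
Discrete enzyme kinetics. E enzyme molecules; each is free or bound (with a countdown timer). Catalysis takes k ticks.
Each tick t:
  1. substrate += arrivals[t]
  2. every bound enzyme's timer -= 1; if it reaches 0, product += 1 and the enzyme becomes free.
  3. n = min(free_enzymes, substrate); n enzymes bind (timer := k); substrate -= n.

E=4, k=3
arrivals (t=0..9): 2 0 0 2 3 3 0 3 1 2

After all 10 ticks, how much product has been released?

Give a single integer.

t=0: arr=2 -> substrate=0 bound=2 product=0
t=1: arr=0 -> substrate=0 bound=2 product=0
t=2: arr=0 -> substrate=0 bound=2 product=0
t=3: arr=2 -> substrate=0 bound=2 product=2
t=4: arr=3 -> substrate=1 bound=4 product=2
t=5: arr=3 -> substrate=4 bound=4 product=2
t=6: arr=0 -> substrate=2 bound=4 product=4
t=7: arr=3 -> substrate=3 bound=4 product=6
t=8: arr=1 -> substrate=4 bound=4 product=6
t=9: arr=2 -> substrate=4 bound=4 product=8

Answer: 8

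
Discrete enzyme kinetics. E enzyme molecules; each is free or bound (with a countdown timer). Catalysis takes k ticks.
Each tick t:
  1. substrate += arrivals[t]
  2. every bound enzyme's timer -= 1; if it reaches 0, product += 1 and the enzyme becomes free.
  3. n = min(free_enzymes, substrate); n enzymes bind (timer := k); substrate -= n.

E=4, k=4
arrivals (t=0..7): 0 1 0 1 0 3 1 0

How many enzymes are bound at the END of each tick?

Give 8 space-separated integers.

t=0: arr=0 -> substrate=0 bound=0 product=0
t=1: arr=1 -> substrate=0 bound=1 product=0
t=2: arr=0 -> substrate=0 bound=1 product=0
t=3: arr=1 -> substrate=0 bound=2 product=0
t=4: arr=0 -> substrate=0 bound=2 product=0
t=5: arr=3 -> substrate=0 bound=4 product=1
t=6: arr=1 -> substrate=1 bound=4 product=1
t=7: arr=0 -> substrate=0 bound=4 product=2

Answer: 0 1 1 2 2 4 4 4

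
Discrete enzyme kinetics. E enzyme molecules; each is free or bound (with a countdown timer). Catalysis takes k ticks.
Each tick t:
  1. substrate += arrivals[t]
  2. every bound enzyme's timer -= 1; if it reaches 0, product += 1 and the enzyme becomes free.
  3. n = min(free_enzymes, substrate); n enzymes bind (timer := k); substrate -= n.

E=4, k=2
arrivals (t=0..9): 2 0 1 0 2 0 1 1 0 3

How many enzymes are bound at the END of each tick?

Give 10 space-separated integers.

t=0: arr=2 -> substrate=0 bound=2 product=0
t=1: arr=0 -> substrate=0 bound=2 product=0
t=2: arr=1 -> substrate=0 bound=1 product=2
t=3: arr=0 -> substrate=0 bound=1 product=2
t=4: arr=2 -> substrate=0 bound=2 product=3
t=5: arr=0 -> substrate=0 bound=2 product=3
t=6: arr=1 -> substrate=0 bound=1 product=5
t=7: arr=1 -> substrate=0 bound=2 product=5
t=8: arr=0 -> substrate=0 bound=1 product=6
t=9: arr=3 -> substrate=0 bound=3 product=7

Answer: 2 2 1 1 2 2 1 2 1 3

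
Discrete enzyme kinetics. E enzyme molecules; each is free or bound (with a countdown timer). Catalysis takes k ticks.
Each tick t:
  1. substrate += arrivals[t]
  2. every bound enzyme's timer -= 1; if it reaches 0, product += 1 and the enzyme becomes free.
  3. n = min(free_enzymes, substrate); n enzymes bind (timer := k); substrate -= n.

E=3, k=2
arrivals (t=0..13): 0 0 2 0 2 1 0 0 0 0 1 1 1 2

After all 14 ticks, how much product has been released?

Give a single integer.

t=0: arr=0 -> substrate=0 bound=0 product=0
t=1: arr=0 -> substrate=0 bound=0 product=0
t=2: arr=2 -> substrate=0 bound=2 product=0
t=3: arr=0 -> substrate=0 bound=2 product=0
t=4: arr=2 -> substrate=0 bound=2 product=2
t=5: arr=1 -> substrate=0 bound=3 product=2
t=6: arr=0 -> substrate=0 bound=1 product=4
t=7: arr=0 -> substrate=0 bound=0 product=5
t=8: arr=0 -> substrate=0 bound=0 product=5
t=9: arr=0 -> substrate=0 bound=0 product=5
t=10: arr=1 -> substrate=0 bound=1 product=5
t=11: arr=1 -> substrate=0 bound=2 product=5
t=12: arr=1 -> substrate=0 bound=2 product=6
t=13: arr=2 -> substrate=0 bound=3 product=7

Answer: 7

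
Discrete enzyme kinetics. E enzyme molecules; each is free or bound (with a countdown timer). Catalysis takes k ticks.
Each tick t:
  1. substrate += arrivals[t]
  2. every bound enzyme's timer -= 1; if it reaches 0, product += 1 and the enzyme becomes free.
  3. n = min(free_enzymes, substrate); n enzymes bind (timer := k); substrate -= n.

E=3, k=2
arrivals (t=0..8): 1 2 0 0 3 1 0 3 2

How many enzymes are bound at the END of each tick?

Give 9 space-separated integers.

t=0: arr=1 -> substrate=0 bound=1 product=0
t=1: arr=2 -> substrate=0 bound=3 product=0
t=2: arr=0 -> substrate=0 bound=2 product=1
t=3: arr=0 -> substrate=0 bound=0 product=3
t=4: arr=3 -> substrate=0 bound=3 product=3
t=5: arr=1 -> substrate=1 bound=3 product=3
t=6: arr=0 -> substrate=0 bound=1 product=6
t=7: arr=3 -> substrate=1 bound=3 product=6
t=8: arr=2 -> substrate=2 bound=3 product=7

Answer: 1 3 2 0 3 3 1 3 3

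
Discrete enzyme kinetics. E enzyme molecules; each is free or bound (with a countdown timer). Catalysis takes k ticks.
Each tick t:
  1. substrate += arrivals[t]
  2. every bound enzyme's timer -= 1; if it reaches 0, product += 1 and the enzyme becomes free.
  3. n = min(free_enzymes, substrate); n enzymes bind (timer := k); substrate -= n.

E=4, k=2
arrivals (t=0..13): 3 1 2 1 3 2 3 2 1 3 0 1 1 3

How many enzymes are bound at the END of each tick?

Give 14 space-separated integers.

t=0: arr=3 -> substrate=0 bound=3 product=0
t=1: arr=1 -> substrate=0 bound=4 product=0
t=2: arr=2 -> substrate=0 bound=3 product=3
t=3: arr=1 -> substrate=0 bound=3 product=4
t=4: arr=3 -> substrate=0 bound=4 product=6
t=5: arr=2 -> substrate=1 bound=4 product=7
t=6: arr=3 -> substrate=1 bound=4 product=10
t=7: arr=2 -> substrate=2 bound=4 product=11
t=8: arr=1 -> substrate=0 bound=4 product=14
t=9: arr=3 -> substrate=2 bound=4 product=15
t=10: arr=0 -> substrate=0 bound=3 product=18
t=11: arr=1 -> substrate=0 bound=3 product=19
t=12: arr=1 -> substrate=0 bound=2 product=21
t=13: arr=3 -> substrate=0 bound=4 product=22

Answer: 3 4 3 3 4 4 4 4 4 4 3 3 2 4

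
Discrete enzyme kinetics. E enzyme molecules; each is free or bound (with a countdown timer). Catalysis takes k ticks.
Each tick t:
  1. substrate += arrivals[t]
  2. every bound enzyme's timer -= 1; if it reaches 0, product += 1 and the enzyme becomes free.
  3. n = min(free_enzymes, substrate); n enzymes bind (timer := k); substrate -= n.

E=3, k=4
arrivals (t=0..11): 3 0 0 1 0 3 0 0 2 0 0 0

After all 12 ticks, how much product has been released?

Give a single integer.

Answer: 6

Derivation:
t=0: arr=3 -> substrate=0 bound=3 product=0
t=1: arr=0 -> substrate=0 bound=3 product=0
t=2: arr=0 -> substrate=0 bound=3 product=0
t=3: arr=1 -> substrate=1 bound=3 product=0
t=4: arr=0 -> substrate=0 bound=1 product=3
t=5: arr=3 -> substrate=1 bound=3 product=3
t=6: arr=0 -> substrate=1 bound=3 product=3
t=7: arr=0 -> substrate=1 bound=3 product=3
t=8: arr=2 -> substrate=2 bound=3 product=4
t=9: arr=0 -> substrate=0 bound=3 product=6
t=10: arr=0 -> substrate=0 bound=3 product=6
t=11: arr=0 -> substrate=0 bound=3 product=6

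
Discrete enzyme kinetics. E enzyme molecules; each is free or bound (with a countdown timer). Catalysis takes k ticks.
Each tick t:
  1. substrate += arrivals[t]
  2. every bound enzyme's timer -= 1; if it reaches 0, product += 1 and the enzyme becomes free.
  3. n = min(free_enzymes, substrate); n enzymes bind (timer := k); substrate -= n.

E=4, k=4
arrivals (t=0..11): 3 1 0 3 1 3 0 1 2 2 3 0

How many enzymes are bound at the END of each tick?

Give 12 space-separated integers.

t=0: arr=3 -> substrate=0 bound=3 product=0
t=1: arr=1 -> substrate=0 bound=4 product=0
t=2: arr=0 -> substrate=0 bound=4 product=0
t=3: arr=3 -> substrate=3 bound=4 product=0
t=4: arr=1 -> substrate=1 bound=4 product=3
t=5: arr=3 -> substrate=3 bound=4 product=4
t=6: arr=0 -> substrate=3 bound=4 product=4
t=7: arr=1 -> substrate=4 bound=4 product=4
t=8: arr=2 -> substrate=3 bound=4 product=7
t=9: arr=2 -> substrate=4 bound=4 product=8
t=10: arr=3 -> substrate=7 bound=4 product=8
t=11: arr=0 -> substrate=7 bound=4 product=8

Answer: 3 4 4 4 4 4 4 4 4 4 4 4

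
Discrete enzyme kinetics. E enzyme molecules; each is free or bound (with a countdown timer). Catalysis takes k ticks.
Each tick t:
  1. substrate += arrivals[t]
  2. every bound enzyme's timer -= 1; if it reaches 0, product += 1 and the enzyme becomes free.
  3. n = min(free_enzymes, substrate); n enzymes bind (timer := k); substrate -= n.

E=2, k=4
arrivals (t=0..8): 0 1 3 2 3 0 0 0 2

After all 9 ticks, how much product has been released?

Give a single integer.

t=0: arr=0 -> substrate=0 bound=0 product=0
t=1: arr=1 -> substrate=0 bound=1 product=0
t=2: arr=3 -> substrate=2 bound=2 product=0
t=3: arr=2 -> substrate=4 bound=2 product=0
t=4: arr=3 -> substrate=7 bound=2 product=0
t=5: arr=0 -> substrate=6 bound=2 product=1
t=6: arr=0 -> substrate=5 bound=2 product=2
t=7: arr=0 -> substrate=5 bound=2 product=2
t=8: arr=2 -> substrate=7 bound=2 product=2

Answer: 2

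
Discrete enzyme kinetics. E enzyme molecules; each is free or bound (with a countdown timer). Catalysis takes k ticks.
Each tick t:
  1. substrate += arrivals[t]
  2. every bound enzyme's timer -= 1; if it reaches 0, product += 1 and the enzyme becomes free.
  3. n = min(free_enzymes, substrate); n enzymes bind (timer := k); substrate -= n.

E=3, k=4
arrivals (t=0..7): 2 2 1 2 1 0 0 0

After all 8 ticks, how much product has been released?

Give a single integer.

Answer: 3

Derivation:
t=0: arr=2 -> substrate=0 bound=2 product=0
t=1: arr=2 -> substrate=1 bound=3 product=0
t=2: arr=1 -> substrate=2 bound=3 product=0
t=3: arr=2 -> substrate=4 bound=3 product=0
t=4: arr=1 -> substrate=3 bound=3 product=2
t=5: arr=0 -> substrate=2 bound=3 product=3
t=6: arr=0 -> substrate=2 bound=3 product=3
t=7: arr=0 -> substrate=2 bound=3 product=3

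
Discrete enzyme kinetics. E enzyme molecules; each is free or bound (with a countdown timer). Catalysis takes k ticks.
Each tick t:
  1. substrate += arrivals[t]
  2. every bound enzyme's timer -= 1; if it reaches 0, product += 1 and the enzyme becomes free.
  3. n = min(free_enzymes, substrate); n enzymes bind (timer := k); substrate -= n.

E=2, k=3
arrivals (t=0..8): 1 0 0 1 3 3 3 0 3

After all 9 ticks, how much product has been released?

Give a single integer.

t=0: arr=1 -> substrate=0 bound=1 product=0
t=1: arr=0 -> substrate=0 bound=1 product=0
t=2: arr=0 -> substrate=0 bound=1 product=0
t=3: arr=1 -> substrate=0 bound=1 product=1
t=4: arr=3 -> substrate=2 bound=2 product=1
t=5: arr=3 -> substrate=5 bound=2 product=1
t=6: arr=3 -> substrate=7 bound=2 product=2
t=7: arr=0 -> substrate=6 bound=2 product=3
t=8: arr=3 -> substrate=9 bound=2 product=3

Answer: 3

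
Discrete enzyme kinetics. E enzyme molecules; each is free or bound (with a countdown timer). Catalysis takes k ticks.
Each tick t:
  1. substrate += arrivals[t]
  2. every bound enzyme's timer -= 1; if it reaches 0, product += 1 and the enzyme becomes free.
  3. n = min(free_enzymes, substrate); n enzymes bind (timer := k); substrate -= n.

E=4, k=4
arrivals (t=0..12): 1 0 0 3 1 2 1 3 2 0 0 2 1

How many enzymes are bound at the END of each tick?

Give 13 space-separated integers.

t=0: arr=1 -> substrate=0 bound=1 product=0
t=1: arr=0 -> substrate=0 bound=1 product=0
t=2: arr=0 -> substrate=0 bound=1 product=0
t=3: arr=3 -> substrate=0 bound=4 product=0
t=4: arr=1 -> substrate=0 bound=4 product=1
t=5: arr=2 -> substrate=2 bound=4 product=1
t=6: arr=1 -> substrate=3 bound=4 product=1
t=7: arr=3 -> substrate=3 bound=4 product=4
t=8: arr=2 -> substrate=4 bound=4 product=5
t=9: arr=0 -> substrate=4 bound=4 product=5
t=10: arr=0 -> substrate=4 bound=4 product=5
t=11: arr=2 -> substrate=3 bound=4 product=8
t=12: arr=1 -> substrate=3 bound=4 product=9

Answer: 1 1 1 4 4 4 4 4 4 4 4 4 4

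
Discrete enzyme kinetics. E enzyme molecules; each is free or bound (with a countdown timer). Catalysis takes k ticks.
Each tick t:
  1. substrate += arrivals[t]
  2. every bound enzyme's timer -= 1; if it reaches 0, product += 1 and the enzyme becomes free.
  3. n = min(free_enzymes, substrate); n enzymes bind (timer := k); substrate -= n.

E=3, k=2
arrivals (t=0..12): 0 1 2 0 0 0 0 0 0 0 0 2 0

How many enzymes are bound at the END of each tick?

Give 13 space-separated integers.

t=0: arr=0 -> substrate=0 bound=0 product=0
t=1: arr=1 -> substrate=0 bound=1 product=0
t=2: arr=2 -> substrate=0 bound=3 product=0
t=3: arr=0 -> substrate=0 bound=2 product=1
t=4: arr=0 -> substrate=0 bound=0 product=3
t=5: arr=0 -> substrate=0 bound=0 product=3
t=6: arr=0 -> substrate=0 bound=0 product=3
t=7: arr=0 -> substrate=0 bound=0 product=3
t=8: arr=0 -> substrate=0 bound=0 product=3
t=9: arr=0 -> substrate=0 bound=0 product=3
t=10: arr=0 -> substrate=0 bound=0 product=3
t=11: arr=2 -> substrate=0 bound=2 product=3
t=12: arr=0 -> substrate=0 bound=2 product=3

Answer: 0 1 3 2 0 0 0 0 0 0 0 2 2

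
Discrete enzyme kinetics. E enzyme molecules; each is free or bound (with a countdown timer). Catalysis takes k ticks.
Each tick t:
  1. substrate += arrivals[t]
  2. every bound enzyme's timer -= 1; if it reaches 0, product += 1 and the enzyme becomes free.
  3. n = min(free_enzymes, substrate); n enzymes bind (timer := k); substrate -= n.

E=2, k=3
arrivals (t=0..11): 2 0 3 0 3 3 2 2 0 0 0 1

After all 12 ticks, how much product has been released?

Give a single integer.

Answer: 6

Derivation:
t=0: arr=2 -> substrate=0 bound=2 product=0
t=1: arr=0 -> substrate=0 bound=2 product=0
t=2: arr=3 -> substrate=3 bound=2 product=0
t=3: arr=0 -> substrate=1 bound=2 product=2
t=4: arr=3 -> substrate=4 bound=2 product=2
t=5: arr=3 -> substrate=7 bound=2 product=2
t=6: arr=2 -> substrate=7 bound=2 product=4
t=7: arr=2 -> substrate=9 bound=2 product=4
t=8: arr=0 -> substrate=9 bound=2 product=4
t=9: arr=0 -> substrate=7 bound=2 product=6
t=10: arr=0 -> substrate=7 bound=2 product=6
t=11: arr=1 -> substrate=8 bound=2 product=6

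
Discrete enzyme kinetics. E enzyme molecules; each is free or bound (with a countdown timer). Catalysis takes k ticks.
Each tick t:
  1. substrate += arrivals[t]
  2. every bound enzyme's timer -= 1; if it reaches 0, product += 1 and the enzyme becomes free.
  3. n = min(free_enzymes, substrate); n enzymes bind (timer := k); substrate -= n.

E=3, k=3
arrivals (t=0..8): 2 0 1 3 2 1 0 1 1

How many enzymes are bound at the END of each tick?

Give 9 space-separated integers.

t=0: arr=2 -> substrate=0 bound=2 product=0
t=1: arr=0 -> substrate=0 bound=2 product=0
t=2: arr=1 -> substrate=0 bound=3 product=0
t=3: arr=3 -> substrate=1 bound=3 product=2
t=4: arr=2 -> substrate=3 bound=3 product=2
t=5: arr=1 -> substrate=3 bound=3 product=3
t=6: arr=0 -> substrate=1 bound=3 product=5
t=7: arr=1 -> substrate=2 bound=3 product=5
t=8: arr=1 -> substrate=2 bound=3 product=6

Answer: 2 2 3 3 3 3 3 3 3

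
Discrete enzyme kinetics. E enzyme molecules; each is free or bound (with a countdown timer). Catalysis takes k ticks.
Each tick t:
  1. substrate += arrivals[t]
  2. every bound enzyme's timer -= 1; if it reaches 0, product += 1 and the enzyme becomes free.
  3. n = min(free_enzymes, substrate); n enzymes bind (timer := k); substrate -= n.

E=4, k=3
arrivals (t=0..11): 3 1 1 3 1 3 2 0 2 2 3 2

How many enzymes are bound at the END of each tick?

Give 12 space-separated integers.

Answer: 3 4 4 4 4 4 4 4 4 4 4 4

Derivation:
t=0: arr=3 -> substrate=0 bound=3 product=0
t=1: arr=1 -> substrate=0 bound=4 product=0
t=2: arr=1 -> substrate=1 bound=4 product=0
t=3: arr=3 -> substrate=1 bound=4 product=3
t=4: arr=1 -> substrate=1 bound=4 product=4
t=5: arr=3 -> substrate=4 bound=4 product=4
t=6: arr=2 -> substrate=3 bound=4 product=7
t=7: arr=0 -> substrate=2 bound=4 product=8
t=8: arr=2 -> substrate=4 bound=4 product=8
t=9: arr=2 -> substrate=3 bound=4 product=11
t=10: arr=3 -> substrate=5 bound=4 product=12
t=11: arr=2 -> substrate=7 bound=4 product=12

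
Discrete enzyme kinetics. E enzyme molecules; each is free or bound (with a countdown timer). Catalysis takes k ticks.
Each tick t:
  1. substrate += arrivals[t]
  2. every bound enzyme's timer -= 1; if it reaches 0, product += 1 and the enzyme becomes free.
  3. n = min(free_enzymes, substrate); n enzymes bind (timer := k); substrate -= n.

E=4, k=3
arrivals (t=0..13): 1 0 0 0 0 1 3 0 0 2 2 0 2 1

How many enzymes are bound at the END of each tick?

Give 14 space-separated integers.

Answer: 1 1 1 0 0 1 4 4 3 2 4 4 4 3

Derivation:
t=0: arr=1 -> substrate=0 bound=1 product=0
t=1: arr=0 -> substrate=0 bound=1 product=0
t=2: arr=0 -> substrate=0 bound=1 product=0
t=3: arr=0 -> substrate=0 bound=0 product=1
t=4: arr=0 -> substrate=0 bound=0 product=1
t=5: arr=1 -> substrate=0 bound=1 product=1
t=6: arr=3 -> substrate=0 bound=4 product=1
t=7: arr=0 -> substrate=0 bound=4 product=1
t=8: arr=0 -> substrate=0 bound=3 product=2
t=9: arr=2 -> substrate=0 bound=2 product=5
t=10: arr=2 -> substrate=0 bound=4 product=5
t=11: arr=0 -> substrate=0 bound=4 product=5
t=12: arr=2 -> substrate=0 bound=4 product=7
t=13: arr=1 -> substrate=0 bound=3 product=9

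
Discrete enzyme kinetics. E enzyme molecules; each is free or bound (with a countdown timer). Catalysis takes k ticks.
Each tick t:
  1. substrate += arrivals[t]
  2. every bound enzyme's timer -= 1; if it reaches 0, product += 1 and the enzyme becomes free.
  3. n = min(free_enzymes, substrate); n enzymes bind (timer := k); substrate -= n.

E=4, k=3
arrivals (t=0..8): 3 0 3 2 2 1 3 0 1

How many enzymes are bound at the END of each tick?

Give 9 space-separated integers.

t=0: arr=3 -> substrate=0 bound=3 product=0
t=1: arr=0 -> substrate=0 bound=3 product=0
t=2: arr=3 -> substrate=2 bound=4 product=0
t=3: arr=2 -> substrate=1 bound=4 product=3
t=4: arr=2 -> substrate=3 bound=4 product=3
t=5: arr=1 -> substrate=3 bound=4 product=4
t=6: arr=3 -> substrate=3 bound=4 product=7
t=7: arr=0 -> substrate=3 bound=4 product=7
t=8: arr=1 -> substrate=3 bound=4 product=8

Answer: 3 3 4 4 4 4 4 4 4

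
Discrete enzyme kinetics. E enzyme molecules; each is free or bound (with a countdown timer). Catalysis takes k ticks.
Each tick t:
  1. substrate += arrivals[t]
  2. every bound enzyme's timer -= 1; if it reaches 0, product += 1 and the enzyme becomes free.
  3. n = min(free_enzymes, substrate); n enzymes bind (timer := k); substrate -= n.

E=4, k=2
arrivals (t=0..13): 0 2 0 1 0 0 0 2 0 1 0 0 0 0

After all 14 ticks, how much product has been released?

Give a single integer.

Answer: 6

Derivation:
t=0: arr=0 -> substrate=0 bound=0 product=0
t=1: arr=2 -> substrate=0 bound=2 product=0
t=2: arr=0 -> substrate=0 bound=2 product=0
t=3: arr=1 -> substrate=0 bound=1 product=2
t=4: arr=0 -> substrate=0 bound=1 product=2
t=5: arr=0 -> substrate=0 bound=0 product=3
t=6: arr=0 -> substrate=0 bound=0 product=3
t=7: arr=2 -> substrate=0 bound=2 product=3
t=8: arr=0 -> substrate=0 bound=2 product=3
t=9: arr=1 -> substrate=0 bound=1 product=5
t=10: arr=0 -> substrate=0 bound=1 product=5
t=11: arr=0 -> substrate=0 bound=0 product=6
t=12: arr=0 -> substrate=0 bound=0 product=6
t=13: arr=0 -> substrate=0 bound=0 product=6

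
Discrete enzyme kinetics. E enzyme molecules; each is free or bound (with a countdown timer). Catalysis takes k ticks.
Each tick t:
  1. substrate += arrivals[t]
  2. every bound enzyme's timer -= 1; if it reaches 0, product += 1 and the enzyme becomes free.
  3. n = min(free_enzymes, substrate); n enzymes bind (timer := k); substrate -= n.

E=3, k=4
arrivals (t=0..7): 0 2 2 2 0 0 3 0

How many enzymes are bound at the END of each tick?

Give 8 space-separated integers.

Answer: 0 2 3 3 3 3 3 3

Derivation:
t=0: arr=0 -> substrate=0 bound=0 product=0
t=1: arr=2 -> substrate=0 bound=2 product=0
t=2: arr=2 -> substrate=1 bound=3 product=0
t=3: arr=2 -> substrate=3 bound=3 product=0
t=4: arr=0 -> substrate=3 bound=3 product=0
t=5: arr=0 -> substrate=1 bound=3 product=2
t=6: arr=3 -> substrate=3 bound=3 product=3
t=7: arr=0 -> substrate=3 bound=3 product=3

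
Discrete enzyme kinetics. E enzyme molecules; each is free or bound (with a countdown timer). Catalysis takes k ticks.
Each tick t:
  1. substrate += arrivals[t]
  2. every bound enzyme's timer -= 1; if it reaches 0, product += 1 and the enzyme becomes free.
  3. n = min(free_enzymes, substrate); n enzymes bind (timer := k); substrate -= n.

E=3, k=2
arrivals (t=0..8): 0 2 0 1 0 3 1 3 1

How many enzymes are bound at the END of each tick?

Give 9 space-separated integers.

Answer: 0 2 2 1 1 3 3 3 3

Derivation:
t=0: arr=0 -> substrate=0 bound=0 product=0
t=1: arr=2 -> substrate=0 bound=2 product=0
t=2: arr=0 -> substrate=0 bound=2 product=0
t=3: arr=1 -> substrate=0 bound=1 product=2
t=4: arr=0 -> substrate=0 bound=1 product=2
t=5: arr=3 -> substrate=0 bound=3 product=3
t=6: arr=1 -> substrate=1 bound=3 product=3
t=7: arr=3 -> substrate=1 bound=3 product=6
t=8: arr=1 -> substrate=2 bound=3 product=6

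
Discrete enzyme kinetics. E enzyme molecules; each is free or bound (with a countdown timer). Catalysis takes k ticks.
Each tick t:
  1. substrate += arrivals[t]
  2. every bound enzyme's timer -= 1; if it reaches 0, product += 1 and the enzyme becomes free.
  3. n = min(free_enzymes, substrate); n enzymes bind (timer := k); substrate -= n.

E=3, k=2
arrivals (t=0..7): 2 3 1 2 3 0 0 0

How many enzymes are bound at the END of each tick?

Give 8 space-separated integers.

Answer: 2 3 3 3 3 3 3 2

Derivation:
t=0: arr=2 -> substrate=0 bound=2 product=0
t=1: arr=3 -> substrate=2 bound=3 product=0
t=2: arr=1 -> substrate=1 bound=3 product=2
t=3: arr=2 -> substrate=2 bound=3 product=3
t=4: arr=3 -> substrate=3 bound=3 product=5
t=5: arr=0 -> substrate=2 bound=3 product=6
t=6: arr=0 -> substrate=0 bound=3 product=8
t=7: arr=0 -> substrate=0 bound=2 product=9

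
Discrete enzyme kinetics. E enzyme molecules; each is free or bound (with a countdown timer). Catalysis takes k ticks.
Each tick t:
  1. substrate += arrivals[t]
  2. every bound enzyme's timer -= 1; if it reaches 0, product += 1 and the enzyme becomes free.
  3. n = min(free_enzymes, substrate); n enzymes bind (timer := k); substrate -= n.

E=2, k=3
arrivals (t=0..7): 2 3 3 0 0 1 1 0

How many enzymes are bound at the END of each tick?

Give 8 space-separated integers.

Answer: 2 2 2 2 2 2 2 2

Derivation:
t=0: arr=2 -> substrate=0 bound=2 product=0
t=1: arr=3 -> substrate=3 bound=2 product=0
t=2: arr=3 -> substrate=6 bound=2 product=0
t=3: arr=0 -> substrate=4 bound=2 product=2
t=4: arr=0 -> substrate=4 bound=2 product=2
t=5: arr=1 -> substrate=5 bound=2 product=2
t=6: arr=1 -> substrate=4 bound=2 product=4
t=7: arr=0 -> substrate=4 bound=2 product=4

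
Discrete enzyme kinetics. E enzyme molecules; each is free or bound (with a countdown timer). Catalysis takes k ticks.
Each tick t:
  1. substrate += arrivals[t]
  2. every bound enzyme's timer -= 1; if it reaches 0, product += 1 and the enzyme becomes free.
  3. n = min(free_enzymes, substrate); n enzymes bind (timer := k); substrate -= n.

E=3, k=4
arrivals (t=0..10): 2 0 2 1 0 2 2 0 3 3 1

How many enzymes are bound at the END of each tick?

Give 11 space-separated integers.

Answer: 2 2 3 3 3 3 3 3 3 3 3

Derivation:
t=0: arr=2 -> substrate=0 bound=2 product=0
t=1: arr=0 -> substrate=0 bound=2 product=0
t=2: arr=2 -> substrate=1 bound=3 product=0
t=3: arr=1 -> substrate=2 bound=3 product=0
t=4: arr=0 -> substrate=0 bound=3 product=2
t=5: arr=2 -> substrate=2 bound=3 product=2
t=6: arr=2 -> substrate=3 bound=3 product=3
t=7: arr=0 -> substrate=3 bound=3 product=3
t=8: arr=3 -> substrate=4 bound=3 product=5
t=9: arr=3 -> substrate=7 bound=3 product=5
t=10: arr=1 -> substrate=7 bound=3 product=6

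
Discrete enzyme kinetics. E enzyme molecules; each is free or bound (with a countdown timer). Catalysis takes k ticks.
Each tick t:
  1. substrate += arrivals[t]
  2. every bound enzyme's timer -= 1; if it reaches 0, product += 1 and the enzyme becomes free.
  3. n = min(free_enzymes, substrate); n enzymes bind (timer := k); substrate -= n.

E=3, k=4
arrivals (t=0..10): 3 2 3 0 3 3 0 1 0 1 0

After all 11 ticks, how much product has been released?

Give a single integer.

Answer: 6

Derivation:
t=0: arr=3 -> substrate=0 bound=3 product=0
t=1: arr=2 -> substrate=2 bound=3 product=0
t=2: arr=3 -> substrate=5 bound=3 product=0
t=3: arr=0 -> substrate=5 bound=3 product=0
t=4: arr=3 -> substrate=5 bound=3 product=3
t=5: arr=3 -> substrate=8 bound=3 product=3
t=6: arr=0 -> substrate=8 bound=3 product=3
t=7: arr=1 -> substrate=9 bound=3 product=3
t=8: arr=0 -> substrate=6 bound=3 product=6
t=9: arr=1 -> substrate=7 bound=3 product=6
t=10: arr=0 -> substrate=7 bound=3 product=6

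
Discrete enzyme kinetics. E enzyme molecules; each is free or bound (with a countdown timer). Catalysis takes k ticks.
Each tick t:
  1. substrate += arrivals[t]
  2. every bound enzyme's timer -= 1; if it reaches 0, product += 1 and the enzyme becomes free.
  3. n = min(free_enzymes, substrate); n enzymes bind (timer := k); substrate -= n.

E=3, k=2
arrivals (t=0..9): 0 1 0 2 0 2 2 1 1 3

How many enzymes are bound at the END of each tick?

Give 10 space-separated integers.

t=0: arr=0 -> substrate=0 bound=0 product=0
t=1: arr=1 -> substrate=0 bound=1 product=0
t=2: arr=0 -> substrate=0 bound=1 product=0
t=3: arr=2 -> substrate=0 bound=2 product=1
t=4: arr=0 -> substrate=0 bound=2 product=1
t=5: arr=2 -> substrate=0 bound=2 product=3
t=6: arr=2 -> substrate=1 bound=3 product=3
t=7: arr=1 -> substrate=0 bound=3 product=5
t=8: arr=1 -> substrate=0 bound=3 product=6
t=9: arr=3 -> substrate=1 bound=3 product=8

Answer: 0 1 1 2 2 2 3 3 3 3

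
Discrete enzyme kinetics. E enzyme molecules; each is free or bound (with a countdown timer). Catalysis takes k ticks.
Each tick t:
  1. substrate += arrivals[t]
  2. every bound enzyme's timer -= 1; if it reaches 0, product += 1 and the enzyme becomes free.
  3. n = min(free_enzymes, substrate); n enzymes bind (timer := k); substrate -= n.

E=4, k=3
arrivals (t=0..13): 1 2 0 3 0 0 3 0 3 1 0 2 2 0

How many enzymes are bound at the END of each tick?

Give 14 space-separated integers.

t=0: arr=1 -> substrate=0 bound=1 product=0
t=1: arr=2 -> substrate=0 bound=3 product=0
t=2: arr=0 -> substrate=0 bound=3 product=0
t=3: arr=3 -> substrate=1 bound=4 product=1
t=4: arr=0 -> substrate=0 bound=3 product=3
t=5: arr=0 -> substrate=0 bound=3 product=3
t=6: arr=3 -> substrate=0 bound=4 product=5
t=7: arr=0 -> substrate=0 bound=3 product=6
t=8: arr=3 -> substrate=2 bound=4 product=6
t=9: arr=1 -> substrate=0 bound=4 product=9
t=10: arr=0 -> substrate=0 bound=4 product=9
t=11: arr=2 -> substrate=1 bound=4 product=10
t=12: arr=2 -> substrate=0 bound=4 product=13
t=13: arr=0 -> substrate=0 bound=4 product=13

Answer: 1 3 3 4 3 3 4 3 4 4 4 4 4 4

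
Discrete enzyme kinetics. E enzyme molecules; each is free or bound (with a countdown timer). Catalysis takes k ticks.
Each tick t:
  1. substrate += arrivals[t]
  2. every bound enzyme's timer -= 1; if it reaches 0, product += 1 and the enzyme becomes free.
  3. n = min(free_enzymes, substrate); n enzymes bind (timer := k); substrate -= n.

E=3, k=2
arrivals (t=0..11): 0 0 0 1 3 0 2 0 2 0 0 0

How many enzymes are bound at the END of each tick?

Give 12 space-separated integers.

Answer: 0 0 0 1 3 3 3 2 2 2 0 0

Derivation:
t=0: arr=0 -> substrate=0 bound=0 product=0
t=1: arr=0 -> substrate=0 bound=0 product=0
t=2: arr=0 -> substrate=0 bound=0 product=0
t=3: arr=1 -> substrate=0 bound=1 product=0
t=4: arr=3 -> substrate=1 bound=3 product=0
t=5: arr=0 -> substrate=0 bound=3 product=1
t=6: arr=2 -> substrate=0 bound=3 product=3
t=7: arr=0 -> substrate=0 bound=2 product=4
t=8: arr=2 -> substrate=0 bound=2 product=6
t=9: arr=0 -> substrate=0 bound=2 product=6
t=10: arr=0 -> substrate=0 bound=0 product=8
t=11: arr=0 -> substrate=0 bound=0 product=8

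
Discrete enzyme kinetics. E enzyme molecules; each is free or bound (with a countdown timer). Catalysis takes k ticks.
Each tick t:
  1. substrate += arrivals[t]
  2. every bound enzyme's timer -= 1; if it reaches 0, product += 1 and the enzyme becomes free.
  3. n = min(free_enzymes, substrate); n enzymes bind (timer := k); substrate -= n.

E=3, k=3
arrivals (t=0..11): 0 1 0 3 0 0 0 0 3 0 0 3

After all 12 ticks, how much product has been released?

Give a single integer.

t=0: arr=0 -> substrate=0 bound=0 product=0
t=1: arr=1 -> substrate=0 bound=1 product=0
t=2: arr=0 -> substrate=0 bound=1 product=0
t=3: arr=3 -> substrate=1 bound=3 product=0
t=4: arr=0 -> substrate=0 bound=3 product=1
t=5: arr=0 -> substrate=0 bound=3 product=1
t=6: arr=0 -> substrate=0 bound=1 product=3
t=7: arr=0 -> substrate=0 bound=0 product=4
t=8: arr=3 -> substrate=0 bound=3 product=4
t=9: arr=0 -> substrate=0 bound=3 product=4
t=10: arr=0 -> substrate=0 bound=3 product=4
t=11: arr=3 -> substrate=0 bound=3 product=7

Answer: 7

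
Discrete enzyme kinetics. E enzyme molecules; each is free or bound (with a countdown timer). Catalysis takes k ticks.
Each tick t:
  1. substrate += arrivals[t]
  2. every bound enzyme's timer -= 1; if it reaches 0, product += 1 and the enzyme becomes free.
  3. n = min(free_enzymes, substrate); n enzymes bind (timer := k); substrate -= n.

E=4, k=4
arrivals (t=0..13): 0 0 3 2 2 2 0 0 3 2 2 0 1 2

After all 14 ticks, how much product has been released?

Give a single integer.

Answer: 8

Derivation:
t=0: arr=0 -> substrate=0 bound=0 product=0
t=1: arr=0 -> substrate=0 bound=0 product=0
t=2: arr=3 -> substrate=0 bound=3 product=0
t=3: arr=2 -> substrate=1 bound=4 product=0
t=4: arr=2 -> substrate=3 bound=4 product=0
t=5: arr=2 -> substrate=5 bound=4 product=0
t=6: arr=0 -> substrate=2 bound=4 product=3
t=7: arr=0 -> substrate=1 bound=4 product=4
t=8: arr=3 -> substrate=4 bound=4 product=4
t=9: arr=2 -> substrate=6 bound=4 product=4
t=10: arr=2 -> substrate=5 bound=4 product=7
t=11: arr=0 -> substrate=4 bound=4 product=8
t=12: arr=1 -> substrate=5 bound=4 product=8
t=13: arr=2 -> substrate=7 bound=4 product=8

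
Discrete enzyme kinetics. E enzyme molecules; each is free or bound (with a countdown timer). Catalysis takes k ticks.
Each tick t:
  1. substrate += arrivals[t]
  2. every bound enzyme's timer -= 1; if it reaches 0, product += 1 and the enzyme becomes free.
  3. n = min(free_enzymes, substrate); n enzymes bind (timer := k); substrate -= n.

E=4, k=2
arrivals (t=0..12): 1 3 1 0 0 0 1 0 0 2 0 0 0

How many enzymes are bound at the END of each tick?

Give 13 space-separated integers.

t=0: arr=1 -> substrate=0 bound=1 product=0
t=1: arr=3 -> substrate=0 bound=4 product=0
t=2: arr=1 -> substrate=0 bound=4 product=1
t=3: arr=0 -> substrate=0 bound=1 product=4
t=4: arr=0 -> substrate=0 bound=0 product=5
t=5: arr=0 -> substrate=0 bound=0 product=5
t=6: arr=1 -> substrate=0 bound=1 product=5
t=7: arr=0 -> substrate=0 bound=1 product=5
t=8: arr=0 -> substrate=0 bound=0 product=6
t=9: arr=2 -> substrate=0 bound=2 product=6
t=10: arr=0 -> substrate=0 bound=2 product=6
t=11: arr=0 -> substrate=0 bound=0 product=8
t=12: arr=0 -> substrate=0 bound=0 product=8

Answer: 1 4 4 1 0 0 1 1 0 2 2 0 0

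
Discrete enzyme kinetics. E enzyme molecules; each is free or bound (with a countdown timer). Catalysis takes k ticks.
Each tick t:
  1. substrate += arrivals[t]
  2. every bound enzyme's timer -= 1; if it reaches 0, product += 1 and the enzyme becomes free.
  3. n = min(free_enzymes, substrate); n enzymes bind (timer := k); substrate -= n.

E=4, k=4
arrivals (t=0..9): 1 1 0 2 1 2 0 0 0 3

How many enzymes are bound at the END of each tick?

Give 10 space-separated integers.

t=0: arr=1 -> substrate=0 bound=1 product=0
t=1: arr=1 -> substrate=0 bound=2 product=0
t=2: arr=0 -> substrate=0 bound=2 product=0
t=3: arr=2 -> substrate=0 bound=4 product=0
t=4: arr=1 -> substrate=0 bound=4 product=1
t=5: arr=2 -> substrate=1 bound=4 product=2
t=6: arr=0 -> substrate=1 bound=4 product=2
t=7: arr=0 -> substrate=0 bound=3 product=4
t=8: arr=0 -> substrate=0 bound=2 product=5
t=9: arr=3 -> substrate=0 bound=4 product=6

Answer: 1 2 2 4 4 4 4 3 2 4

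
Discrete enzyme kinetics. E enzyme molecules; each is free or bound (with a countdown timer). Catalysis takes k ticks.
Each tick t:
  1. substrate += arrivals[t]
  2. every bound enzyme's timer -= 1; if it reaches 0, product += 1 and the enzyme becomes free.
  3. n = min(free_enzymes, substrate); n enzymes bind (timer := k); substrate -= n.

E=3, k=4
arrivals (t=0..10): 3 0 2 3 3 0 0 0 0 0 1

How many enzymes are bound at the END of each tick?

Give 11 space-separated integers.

t=0: arr=3 -> substrate=0 bound=3 product=0
t=1: arr=0 -> substrate=0 bound=3 product=0
t=2: arr=2 -> substrate=2 bound=3 product=0
t=3: arr=3 -> substrate=5 bound=3 product=0
t=4: arr=3 -> substrate=5 bound=3 product=3
t=5: arr=0 -> substrate=5 bound=3 product=3
t=6: arr=0 -> substrate=5 bound=3 product=3
t=7: arr=0 -> substrate=5 bound=3 product=3
t=8: arr=0 -> substrate=2 bound=3 product=6
t=9: arr=0 -> substrate=2 bound=3 product=6
t=10: arr=1 -> substrate=3 bound=3 product=6

Answer: 3 3 3 3 3 3 3 3 3 3 3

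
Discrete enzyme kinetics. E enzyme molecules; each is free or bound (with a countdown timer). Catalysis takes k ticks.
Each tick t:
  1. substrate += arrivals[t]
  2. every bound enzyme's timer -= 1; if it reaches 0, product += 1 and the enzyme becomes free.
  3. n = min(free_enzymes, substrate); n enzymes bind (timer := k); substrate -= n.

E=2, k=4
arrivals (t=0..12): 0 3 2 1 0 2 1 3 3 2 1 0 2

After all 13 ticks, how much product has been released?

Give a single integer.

t=0: arr=0 -> substrate=0 bound=0 product=0
t=1: arr=3 -> substrate=1 bound=2 product=0
t=2: arr=2 -> substrate=3 bound=2 product=0
t=3: arr=1 -> substrate=4 bound=2 product=0
t=4: arr=0 -> substrate=4 bound=2 product=0
t=5: arr=2 -> substrate=4 bound=2 product=2
t=6: arr=1 -> substrate=5 bound=2 product=2
t=7: arr=3 -> substrate=8 bound=2 product=2
t=8: arr=3 -> substrate=11 bound=2 product=2
t=9: arr=2 -> substrate=11 bound=2 product=4
t=10: arr=1 -> substrate=12 bound=2 product=4
t=11: arr=0 -> substrate=12 bound=2 product=4
t=12: arr=2 -> substrate=14 bound=2 product=4

Answer: 4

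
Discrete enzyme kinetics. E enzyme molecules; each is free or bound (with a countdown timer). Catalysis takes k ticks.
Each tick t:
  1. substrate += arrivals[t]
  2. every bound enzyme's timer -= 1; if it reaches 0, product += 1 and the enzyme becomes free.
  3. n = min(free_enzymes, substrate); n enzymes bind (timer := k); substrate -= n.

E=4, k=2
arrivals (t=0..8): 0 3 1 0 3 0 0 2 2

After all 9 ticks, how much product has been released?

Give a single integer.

t=0: arr=0 -> substrate=0 bound=0 product=0
t=1: arr=3 -> substrate=0 bound=3 product=0
t=2: arr=1 -> substrate=0 bound=4 product=0
t=3: arr=0 -> substrate=0 bound=1 product=3
t=4: arr=3 -> substrate=0 bound=3 product=4
t=5: arr=0 -> substrate=0 bound=3 product=4
t=6: arr=0 -> substrate=0 bound=0 product=7
t=7: arr=2 -> substrate=0 bound=2 product=7
t=8: arr=2 -> substrate=0 bound=4 product=7

Answer: 7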